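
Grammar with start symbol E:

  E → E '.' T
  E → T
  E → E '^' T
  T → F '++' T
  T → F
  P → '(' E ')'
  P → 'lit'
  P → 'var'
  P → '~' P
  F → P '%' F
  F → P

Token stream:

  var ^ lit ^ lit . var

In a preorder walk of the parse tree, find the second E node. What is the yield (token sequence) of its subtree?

var ^ lit ^ lit

[E [E [E [E [T [F [P var]]]] ^ [T [F [P lit]]]] ^ [T [F [P lit]]]] . [T [F [P var]]]]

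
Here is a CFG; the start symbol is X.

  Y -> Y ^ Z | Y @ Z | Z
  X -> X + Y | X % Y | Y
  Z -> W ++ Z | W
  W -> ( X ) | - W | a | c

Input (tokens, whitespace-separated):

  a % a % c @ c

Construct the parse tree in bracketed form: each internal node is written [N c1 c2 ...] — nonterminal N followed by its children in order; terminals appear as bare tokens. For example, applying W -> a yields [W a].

[X [X [X [Y [Z [W a]]]] % [Y [Z [W a]]]] % [Y [Y [Z [W c]]] @ [Z [W c]]]]

X
X % Y
X % Y % Y
Y % Y % Y
Z % Y % Y
W % Y % Y
a % Y % Y
a % Z % Y
a % W % Y
a % a % Y
a % a % Y @ Z
a % a % Z @ Z
a % a % W @ Z
a % a % c @ Z
a % a % c @ W
a % a % c @ c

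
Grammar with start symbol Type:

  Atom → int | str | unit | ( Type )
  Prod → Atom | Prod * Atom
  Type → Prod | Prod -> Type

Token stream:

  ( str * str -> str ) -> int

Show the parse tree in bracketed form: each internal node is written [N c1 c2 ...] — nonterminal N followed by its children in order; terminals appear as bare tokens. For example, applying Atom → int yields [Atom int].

[Type [Prod [Atom ( [Type [Prod [Prod [Atom str]] * [Atom str]] -> [Type [Prod [Atom str]]]] )]] -> [Type [Prod [Atom int]]]]

Type
Prod -> Type
Atom -> Type
( Type ) -> Type
( Prod -> Type ) -> Type
( Prod * Atom -> Type ) -> Type
( Atom * Atom -> Type ) -> Type
( str * Atom -> Type ) -> Type
( str * str -> Type ) -> Type
( str * str -> Prod ) -> Type
( str * str -> Atom ) -> Type
( str * str -> str ) -> Type
( str * str -> str ) -> Prod
( str * str -> str ) -> Atom
( str * str -> str ) -> int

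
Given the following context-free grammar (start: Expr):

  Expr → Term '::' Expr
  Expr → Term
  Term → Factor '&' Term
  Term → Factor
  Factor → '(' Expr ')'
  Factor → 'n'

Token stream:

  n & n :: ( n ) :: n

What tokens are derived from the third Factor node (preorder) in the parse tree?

( n )

[Expr [Term [Factor n] & [Term [Factor n]]] :: [Expr [Term [Factor ( [Expr [Term [Factor n]]] )]] :: [Expr [Term [Factor n]]]]]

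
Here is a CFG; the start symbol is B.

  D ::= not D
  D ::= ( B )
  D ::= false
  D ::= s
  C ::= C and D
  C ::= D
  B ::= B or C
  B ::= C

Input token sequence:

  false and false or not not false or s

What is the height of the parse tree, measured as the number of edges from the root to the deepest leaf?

6

[B [B [B [C [C [D false]] and [D false]]] or [C [D not [D not [D false]]]]] or [C [D s]]]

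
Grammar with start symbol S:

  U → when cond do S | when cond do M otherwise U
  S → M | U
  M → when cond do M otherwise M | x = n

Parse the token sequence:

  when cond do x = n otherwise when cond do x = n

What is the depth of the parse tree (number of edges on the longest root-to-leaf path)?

[S [U when cond do [M x = n] otherwise [U when cond do [S [M x = n]]]]]

5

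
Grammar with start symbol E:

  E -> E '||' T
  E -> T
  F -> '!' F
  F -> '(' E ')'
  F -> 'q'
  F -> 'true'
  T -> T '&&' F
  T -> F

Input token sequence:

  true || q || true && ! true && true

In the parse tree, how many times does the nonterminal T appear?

[E [E [E [T [F true]]] || [T [F q]]] || [T [T [T [F true]] && [F ! [F true]]] && [F true]]]

5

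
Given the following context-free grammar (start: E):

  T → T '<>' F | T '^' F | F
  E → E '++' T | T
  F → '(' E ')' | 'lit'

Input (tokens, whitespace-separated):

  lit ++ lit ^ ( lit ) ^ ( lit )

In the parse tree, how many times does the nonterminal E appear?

4

[E [E [T [F lit]]] ++ [T [T [T [F lit]] ^ [F ( [E [T [F lit]]] )]] ^ [F ( [E [T [F lit]]] )]]]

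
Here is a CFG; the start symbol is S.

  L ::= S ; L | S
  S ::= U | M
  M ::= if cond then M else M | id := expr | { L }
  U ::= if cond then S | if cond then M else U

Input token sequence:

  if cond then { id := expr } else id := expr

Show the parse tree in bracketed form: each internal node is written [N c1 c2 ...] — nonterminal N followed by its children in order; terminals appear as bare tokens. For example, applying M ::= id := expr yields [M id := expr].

[S [M if cond then [M { [L [S [M id := expr]]] }] else [M id := expr]]]

S
M
if cond then M else M
if cond then { L } else M
if cond then { S } else M
if cond then { M } else M
if cond then { id := expr } else M
if cond then { id := expr } else id := expr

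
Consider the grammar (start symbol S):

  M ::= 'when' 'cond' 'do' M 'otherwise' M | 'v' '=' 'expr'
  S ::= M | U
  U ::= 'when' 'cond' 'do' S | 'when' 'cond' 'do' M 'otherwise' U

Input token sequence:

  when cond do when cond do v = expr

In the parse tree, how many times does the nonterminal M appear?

[S [U when cond do [S [U when cond do [S [M v = expr]]]]]]

1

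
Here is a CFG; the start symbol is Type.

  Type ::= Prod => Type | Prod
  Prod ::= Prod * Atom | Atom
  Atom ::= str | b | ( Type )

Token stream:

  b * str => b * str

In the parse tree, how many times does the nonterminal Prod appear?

4

[Type [Prod [Prod [Atom b]] * [Atom str]] => [Type [Prod [Prod [Atom b]] * [Atom str]]]]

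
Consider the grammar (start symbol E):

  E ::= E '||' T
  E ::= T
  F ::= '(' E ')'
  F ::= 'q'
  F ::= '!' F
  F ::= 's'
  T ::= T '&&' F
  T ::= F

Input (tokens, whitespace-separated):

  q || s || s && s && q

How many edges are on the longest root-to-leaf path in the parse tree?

[E [E [E [T [F q]]] || [T [F s]]] || [T [T [T [F s]] && [F s]] && [F q]]]

5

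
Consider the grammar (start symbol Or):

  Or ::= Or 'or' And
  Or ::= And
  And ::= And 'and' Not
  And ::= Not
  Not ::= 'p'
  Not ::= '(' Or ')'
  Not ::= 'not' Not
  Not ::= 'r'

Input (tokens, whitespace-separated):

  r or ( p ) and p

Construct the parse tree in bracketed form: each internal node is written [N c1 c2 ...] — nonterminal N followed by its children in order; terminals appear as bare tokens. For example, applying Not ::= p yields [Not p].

[Or [Or [And [Not r]]] or [And [And [Not ( [Or [And [Not p]]] )]] and [Not p]]]

Or
Or or And
And or And
Not or And
r or And
r or And and Not
r or Not and Not
r or ( Or ) and Not
r or ( And ) and Not
r or ( Not ) and Not
r or ( p ) and Not
r or ( p ) and p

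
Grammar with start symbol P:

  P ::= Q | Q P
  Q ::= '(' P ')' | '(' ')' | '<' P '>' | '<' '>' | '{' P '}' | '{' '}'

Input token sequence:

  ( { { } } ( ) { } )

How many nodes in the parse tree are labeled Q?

5

[P [Q ( [P [Q { [P [Q { }]] }] [P [Q ( )] [P [Q { }]]]] )]]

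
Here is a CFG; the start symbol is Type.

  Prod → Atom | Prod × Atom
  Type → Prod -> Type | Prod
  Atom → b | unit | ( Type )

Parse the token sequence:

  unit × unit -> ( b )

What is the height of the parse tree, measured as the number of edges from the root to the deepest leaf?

7

[Type [Prod [Prod [Atom unit]] × [Atom unit]] -> [Type [Prod [Atom ( [Type [Prod [Atom b]]] )]]]]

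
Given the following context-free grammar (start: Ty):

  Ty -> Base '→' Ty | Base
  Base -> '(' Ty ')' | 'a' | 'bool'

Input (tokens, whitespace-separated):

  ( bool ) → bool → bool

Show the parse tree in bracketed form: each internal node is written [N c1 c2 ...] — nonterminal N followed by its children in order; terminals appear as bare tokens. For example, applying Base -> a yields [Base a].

Ty
Base → Ty
( Ty ) → Ty
( Base ) → Ty
( bool ) → Ty
( bool ) → Base → Ty
( bool ) → bool → Ty
( bool ) → bool → Base
( bool ) → bool → bool

[Ty [Base ( [Ty [Base bool]] )] → [Ty [Base bool] → [Ty [Base bool]]]]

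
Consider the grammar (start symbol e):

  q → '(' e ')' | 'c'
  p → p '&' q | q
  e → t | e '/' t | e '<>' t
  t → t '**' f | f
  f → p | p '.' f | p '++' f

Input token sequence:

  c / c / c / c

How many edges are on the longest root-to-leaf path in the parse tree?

[e [e [e [e [t [f [p [q c]]]]] / [t [f [p [q c]]]]] / [t [f [p [q c]]]]] / [t [f [p [q c]]]]]

8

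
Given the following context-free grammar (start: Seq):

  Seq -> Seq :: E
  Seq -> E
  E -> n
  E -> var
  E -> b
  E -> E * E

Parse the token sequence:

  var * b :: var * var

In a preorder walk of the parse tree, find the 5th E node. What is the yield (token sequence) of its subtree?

[Seq [Seq [E [E var] * [E b]]] :: [E [E var] * [E var]]]

var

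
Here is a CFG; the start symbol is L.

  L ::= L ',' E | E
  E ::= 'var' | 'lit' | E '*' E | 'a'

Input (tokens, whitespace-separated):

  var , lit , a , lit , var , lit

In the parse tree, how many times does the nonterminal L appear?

6

[L [L [L [L [L [L [E var]] , [E lit]] , [E a]] , [E lit]] , [E var]] , [E lit]]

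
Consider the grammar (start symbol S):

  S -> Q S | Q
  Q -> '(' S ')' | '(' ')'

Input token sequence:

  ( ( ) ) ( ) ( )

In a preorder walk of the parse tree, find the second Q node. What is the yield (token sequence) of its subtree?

[S [Q ( [S [Q ( )]] )] [S [Q ( )] [S [Q ( )]]]]

( )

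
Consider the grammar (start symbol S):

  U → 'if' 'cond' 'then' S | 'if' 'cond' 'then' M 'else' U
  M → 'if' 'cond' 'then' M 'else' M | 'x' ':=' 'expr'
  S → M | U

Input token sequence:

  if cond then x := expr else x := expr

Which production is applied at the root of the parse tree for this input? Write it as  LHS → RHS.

S → M

[S [M if cond then [M x := expr] else [M x := expr]]]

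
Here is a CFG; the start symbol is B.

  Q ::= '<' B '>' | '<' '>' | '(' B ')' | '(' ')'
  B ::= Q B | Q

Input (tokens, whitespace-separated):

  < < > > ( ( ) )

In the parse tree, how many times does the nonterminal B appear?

[B [Q < [B [Q < >]] >] [B [Q ( [B [Q ( )]] )]]]

4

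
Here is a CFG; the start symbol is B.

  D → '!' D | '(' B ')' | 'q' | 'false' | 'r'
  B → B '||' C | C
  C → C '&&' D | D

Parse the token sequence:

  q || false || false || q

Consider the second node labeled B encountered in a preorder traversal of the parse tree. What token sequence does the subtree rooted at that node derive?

[B [B [B [B [C [D q]]] || [C [D false]]] || [C [D false]]] || [C [D q]]]

q || false || false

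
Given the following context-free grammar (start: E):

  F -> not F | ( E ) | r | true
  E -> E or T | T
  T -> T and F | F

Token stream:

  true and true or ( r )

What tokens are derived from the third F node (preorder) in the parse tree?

[E [E [T [T [F true]] and [F true]]] or [T [F ( [E [T [F r]]] )]]]

( r )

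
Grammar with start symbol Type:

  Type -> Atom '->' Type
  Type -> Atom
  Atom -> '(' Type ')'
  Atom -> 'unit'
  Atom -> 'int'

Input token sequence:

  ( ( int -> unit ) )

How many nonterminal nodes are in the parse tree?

8

[Type [Atom ( [Type [Atom ( [Type [Atom int] -> [Type [Atom unit]]] )]] )]]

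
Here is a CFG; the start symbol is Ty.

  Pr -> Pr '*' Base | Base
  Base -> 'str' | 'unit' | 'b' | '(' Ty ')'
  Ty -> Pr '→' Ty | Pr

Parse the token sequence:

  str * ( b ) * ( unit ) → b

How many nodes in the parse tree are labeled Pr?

6

[Ty [Pr [Pr [Pr [Base str]] * [Base ( [Ty [Pr [Base b]]] )]] * [Base ( [Ty [Pr [Base unit]]] )]] → [Ty [Pr [Base b]]]]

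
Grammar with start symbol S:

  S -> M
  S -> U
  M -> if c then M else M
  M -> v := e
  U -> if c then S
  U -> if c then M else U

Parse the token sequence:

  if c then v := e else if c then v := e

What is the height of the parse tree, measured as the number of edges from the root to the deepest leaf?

5

[S [U if c then [M v := e] else [U if c then [S [M v := e]]]]]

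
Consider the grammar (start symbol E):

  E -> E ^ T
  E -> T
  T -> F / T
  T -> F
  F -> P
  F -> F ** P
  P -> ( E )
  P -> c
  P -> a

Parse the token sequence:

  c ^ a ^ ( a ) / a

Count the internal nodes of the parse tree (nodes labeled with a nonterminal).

[E [E [E [T [F [P c]]]] ^ [T [F [P a]]]] ^ [T [F [P ( [E [T [F [P a]]]] )]] / [T [F [P a]]]]]

19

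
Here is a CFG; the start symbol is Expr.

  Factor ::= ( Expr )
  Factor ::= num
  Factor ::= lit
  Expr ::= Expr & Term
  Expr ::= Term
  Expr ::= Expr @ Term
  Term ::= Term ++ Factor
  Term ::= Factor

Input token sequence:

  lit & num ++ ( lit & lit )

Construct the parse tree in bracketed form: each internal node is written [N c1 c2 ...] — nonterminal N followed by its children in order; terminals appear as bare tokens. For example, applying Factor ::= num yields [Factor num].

[Expr [Expr [Term [Factor lit]]] & [Term [Term [Factor num]] ++ [Factor ( [Expr [Expr [Term [Factor lit]]] & [Term [Factor lit]]] )]]]

Expr
Expr & Term
Term & Term
Factor & Term
lit & Term
lit & Term ++ Factor
lit & Factor ++ Factor
lit & num ++ Factor
lit & num ++ ( Expr )
lit & num ++ ( Expr & Term )
lit & num ++ ( Term & Term )
lit & num ++ ( Factor & Term )
lit & num ++ ( lit & Term )
lit & num ++ ( lit & Factor )
lit & num ++ ( lit & lit )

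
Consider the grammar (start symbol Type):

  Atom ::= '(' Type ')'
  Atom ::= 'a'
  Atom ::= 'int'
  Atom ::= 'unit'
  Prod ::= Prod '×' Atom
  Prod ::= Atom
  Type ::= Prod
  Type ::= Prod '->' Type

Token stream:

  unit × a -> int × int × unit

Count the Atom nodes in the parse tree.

[Type [Prod [Prod [Atom unit]] × [Atom a]] -> [Type [Prod [Prod [Prod [Atom int]] × [Atom int]] × [Atom unit]]]]

5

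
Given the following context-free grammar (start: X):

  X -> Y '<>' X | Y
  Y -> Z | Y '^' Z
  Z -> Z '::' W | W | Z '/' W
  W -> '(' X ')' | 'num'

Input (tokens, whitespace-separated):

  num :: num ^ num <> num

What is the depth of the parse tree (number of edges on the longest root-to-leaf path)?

6

[X [Y [Y [Z [Z [W num]] :: [W num]]] ^ [Z [W num]]] <> [X [Y [Z [W num]]]]]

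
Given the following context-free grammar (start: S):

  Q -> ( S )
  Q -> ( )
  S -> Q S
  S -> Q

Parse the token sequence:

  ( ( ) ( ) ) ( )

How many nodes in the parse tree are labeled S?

[S [Q ( [S [Q ( )] [S [Q ( )]]] )] [S [Q ( )]]]

4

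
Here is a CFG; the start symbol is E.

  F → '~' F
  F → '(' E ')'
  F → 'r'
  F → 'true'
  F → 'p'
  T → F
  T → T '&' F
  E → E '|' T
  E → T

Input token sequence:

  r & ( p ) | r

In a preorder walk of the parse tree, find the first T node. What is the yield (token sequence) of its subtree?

r & ( p )

[E [E [T [T [F r]] & [F ( [E [T [F p]]] )]]] | [T [F r]]]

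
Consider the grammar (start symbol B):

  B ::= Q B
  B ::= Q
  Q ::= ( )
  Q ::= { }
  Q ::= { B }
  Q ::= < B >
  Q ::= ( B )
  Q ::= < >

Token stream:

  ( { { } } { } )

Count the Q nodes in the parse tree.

4

[B [Q ( [B [Q { [B [Q { }]] }] [B [Q { }]]] )]]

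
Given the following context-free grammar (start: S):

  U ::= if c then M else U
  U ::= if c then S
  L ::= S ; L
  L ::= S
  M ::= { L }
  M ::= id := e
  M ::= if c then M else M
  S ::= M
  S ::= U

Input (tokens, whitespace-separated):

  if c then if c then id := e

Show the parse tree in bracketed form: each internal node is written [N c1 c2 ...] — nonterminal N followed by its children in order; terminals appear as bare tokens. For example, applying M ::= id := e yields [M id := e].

S
U
if c then S
if c then U
if c then if c then S
if c then if c then M
if c then if c then id := e

[S [U if c then [S [U if c then [S [M id := e]]]]]]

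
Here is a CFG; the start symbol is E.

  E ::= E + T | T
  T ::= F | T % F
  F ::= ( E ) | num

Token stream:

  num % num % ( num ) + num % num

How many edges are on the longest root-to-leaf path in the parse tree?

7

[E [E [T [T [T [F num]] % [F num]] % [F ( [E [T [F num]]] )]]] + [T [T [F num]] % [F num]]]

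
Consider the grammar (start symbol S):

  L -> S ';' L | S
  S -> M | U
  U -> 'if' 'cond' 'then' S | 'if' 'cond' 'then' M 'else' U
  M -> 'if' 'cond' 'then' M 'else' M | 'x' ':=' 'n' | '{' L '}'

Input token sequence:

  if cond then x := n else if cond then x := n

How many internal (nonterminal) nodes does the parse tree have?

[S [U if cond then [M x := n] else [U if cond then [S [M x := n]]]]]

6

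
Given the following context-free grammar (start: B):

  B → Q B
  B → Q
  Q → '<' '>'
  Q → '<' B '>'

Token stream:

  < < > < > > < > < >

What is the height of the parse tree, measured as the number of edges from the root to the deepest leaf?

[B [Q < [B [Q < >] [B [Q < >]]] >] [B [Q < >] [B [Q < >]]]]

5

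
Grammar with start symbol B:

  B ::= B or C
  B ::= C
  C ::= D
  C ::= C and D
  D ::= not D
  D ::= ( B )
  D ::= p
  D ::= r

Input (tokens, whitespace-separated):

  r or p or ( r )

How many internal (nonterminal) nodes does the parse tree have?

[B [B [B [C [D r]]] or [C [D p]]] or [C [D ( [B [C [D r]]] )]]]

12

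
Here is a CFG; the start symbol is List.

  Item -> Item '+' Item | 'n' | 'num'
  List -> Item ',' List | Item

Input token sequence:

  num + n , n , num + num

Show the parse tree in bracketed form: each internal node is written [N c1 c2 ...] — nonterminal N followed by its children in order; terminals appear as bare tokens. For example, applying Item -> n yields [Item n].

List
Item , List
Item + Item , List
num + Item , List
num + n , List
num + n , Item , List
num + n , n , List
num + n , n , Item
num + n , n , Item + Item
num + n , n , num + Item
num + n , n , num + num

[List [Item [Item num] + [Item n]] , [List [Item n] , [List [Item [Item num] + [Item num]]]]]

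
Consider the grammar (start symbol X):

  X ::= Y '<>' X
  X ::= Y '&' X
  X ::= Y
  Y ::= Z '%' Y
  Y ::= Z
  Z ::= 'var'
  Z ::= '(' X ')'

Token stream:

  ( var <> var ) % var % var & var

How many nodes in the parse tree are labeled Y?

6

[X [Y [Z ( [X [Y [Z var]] <> [X [Y [Z var]]]] )] % [Y [Z var] % [Y [Z var]]]] & [X [Y [Z var]]]]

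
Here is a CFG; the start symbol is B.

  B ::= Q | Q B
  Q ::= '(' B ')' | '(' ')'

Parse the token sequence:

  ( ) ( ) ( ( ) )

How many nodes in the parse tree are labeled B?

4

[B [Q ( )] [B [Q ( )] [B [Q ( [B [Q ( )]] )]]]]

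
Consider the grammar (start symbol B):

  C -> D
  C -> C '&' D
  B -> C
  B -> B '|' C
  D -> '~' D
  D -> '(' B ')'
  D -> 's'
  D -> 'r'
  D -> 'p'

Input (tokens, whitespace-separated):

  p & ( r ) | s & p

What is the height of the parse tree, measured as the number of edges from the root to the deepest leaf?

7

[B [B [C [C [D p]] & [D ( [B [C [D r]]] )]]] | [C [C [D s]] & [D p]]]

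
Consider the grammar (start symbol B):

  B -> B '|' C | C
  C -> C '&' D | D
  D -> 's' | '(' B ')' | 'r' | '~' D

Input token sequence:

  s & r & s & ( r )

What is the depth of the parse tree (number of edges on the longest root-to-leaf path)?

6

[B [C [C [C [C [D s]] & [D r]] & [D s]] & [D ( [B [C [D r]]] )]]]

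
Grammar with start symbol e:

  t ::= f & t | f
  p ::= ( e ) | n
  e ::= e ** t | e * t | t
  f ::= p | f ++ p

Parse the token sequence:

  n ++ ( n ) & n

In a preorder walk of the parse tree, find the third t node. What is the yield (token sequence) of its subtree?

[e [t [f [f [p n]] ++ [p ( [e [t [f [p n]]]] )]] & [t [f [p n]]]]]

n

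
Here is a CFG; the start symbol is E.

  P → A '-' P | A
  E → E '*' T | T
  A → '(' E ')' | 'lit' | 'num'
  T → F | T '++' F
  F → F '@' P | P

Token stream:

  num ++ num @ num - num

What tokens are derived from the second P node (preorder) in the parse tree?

num

[E [T [T [F [P [A num]]]] ++ [F [F [P [A num]]] @ [P [A num] - [P [A num]]]]]]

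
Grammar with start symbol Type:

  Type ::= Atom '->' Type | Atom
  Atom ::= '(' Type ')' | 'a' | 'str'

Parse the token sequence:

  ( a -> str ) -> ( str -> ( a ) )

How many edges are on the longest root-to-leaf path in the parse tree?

[Type [Atom ( [Type [Atom a] -> [Type [Atom str]]] )] -> [Type [Atom ( [Type [Atom str] -> [Type [Atom ( [Type [Atom a]] )]]] )]]]

8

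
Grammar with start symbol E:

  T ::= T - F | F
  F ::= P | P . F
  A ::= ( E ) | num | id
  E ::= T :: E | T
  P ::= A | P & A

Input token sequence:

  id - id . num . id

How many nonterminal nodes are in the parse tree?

[E [T [T [F [P [A id]]]] - [F [P [A id]] . [F [P [A num]] . [F [P [A id]]]]]]]

15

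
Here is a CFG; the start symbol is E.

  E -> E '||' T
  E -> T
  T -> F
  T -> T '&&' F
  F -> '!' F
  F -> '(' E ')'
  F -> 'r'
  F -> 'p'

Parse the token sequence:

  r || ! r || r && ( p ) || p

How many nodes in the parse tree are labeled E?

[E [E [E [E [T [F r]]] || [T [F ! [F r]]]] || [T [T [F r]] && [F ( [E [T [F p]]] )]]] || [T [F p]]]

5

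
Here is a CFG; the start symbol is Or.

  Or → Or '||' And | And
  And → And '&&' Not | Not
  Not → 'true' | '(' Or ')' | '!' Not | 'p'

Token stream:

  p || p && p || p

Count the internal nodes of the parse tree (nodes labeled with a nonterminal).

[Or [Or [Or [And [Not p]]] || [And [And [Not p]] && [Not p]]] || [And [Not p]]]

11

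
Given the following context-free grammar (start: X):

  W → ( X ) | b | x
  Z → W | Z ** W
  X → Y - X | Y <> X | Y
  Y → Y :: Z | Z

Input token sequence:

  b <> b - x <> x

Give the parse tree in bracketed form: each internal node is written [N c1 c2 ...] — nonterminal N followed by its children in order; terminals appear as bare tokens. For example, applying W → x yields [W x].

[X [Y [Z [W b]]] <> [X [Y [Z [W b]]] - [X [Y [Z [W x]]] <> [X [Y [Z [W x]]]]]]]

X
Y <> X
Z <> X
W <> X
b <> X
b <> Y - X
b <> Z - X
b <> W - X
b <> b - X
b <> b - Y <> X
b <> b - Z <> X
b <> b - W <> X
b <> b - x <> X
b <> b - x <> Y
b <> b - x <> Z
b <> b - x <> W
b <> b - x <> x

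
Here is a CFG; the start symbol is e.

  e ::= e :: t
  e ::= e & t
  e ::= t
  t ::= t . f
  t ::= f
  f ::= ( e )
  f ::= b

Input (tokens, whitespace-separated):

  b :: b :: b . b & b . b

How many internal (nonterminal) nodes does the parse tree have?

16

[e [e [e [e [t [f b]]] :: [t [f b]]] :: [t [t [f b]] . [f b]]] & [t [t [f b]] . [f b]]]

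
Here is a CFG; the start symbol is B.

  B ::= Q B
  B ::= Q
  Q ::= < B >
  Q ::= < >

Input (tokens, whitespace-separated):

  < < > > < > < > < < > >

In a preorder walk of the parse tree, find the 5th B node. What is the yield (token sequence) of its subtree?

[B [Q < [B [Q < >]] >] [B [Q < >] [B [Q < >] [B [Q < [B [Q < >]] >]]]]]

< < > >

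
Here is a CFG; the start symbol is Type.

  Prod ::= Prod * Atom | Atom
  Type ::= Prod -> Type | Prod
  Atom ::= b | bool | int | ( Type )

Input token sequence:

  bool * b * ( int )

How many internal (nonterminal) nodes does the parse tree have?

10

[Type [Prod [Prod [Prod [Atom bool]] * [Atom b]] * [Atom ( [Type [Prod [Atom int]]] )]]]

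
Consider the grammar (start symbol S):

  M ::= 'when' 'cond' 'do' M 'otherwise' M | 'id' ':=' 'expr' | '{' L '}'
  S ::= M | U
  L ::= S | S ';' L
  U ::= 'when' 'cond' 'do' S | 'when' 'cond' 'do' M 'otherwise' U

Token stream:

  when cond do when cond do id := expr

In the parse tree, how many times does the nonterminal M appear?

[S [U when cond do [S [U when cond do [S [M id := expr]]]]]]

1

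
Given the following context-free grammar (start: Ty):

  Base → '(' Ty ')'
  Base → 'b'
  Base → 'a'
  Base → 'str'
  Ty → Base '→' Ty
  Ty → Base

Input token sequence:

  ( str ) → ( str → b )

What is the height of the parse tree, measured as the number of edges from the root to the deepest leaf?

6

[Ty [Base ( [Ty [Base str]] )] → [Ty [Base ( [Ty [Base str] → [Ty [Base b]]] )]]]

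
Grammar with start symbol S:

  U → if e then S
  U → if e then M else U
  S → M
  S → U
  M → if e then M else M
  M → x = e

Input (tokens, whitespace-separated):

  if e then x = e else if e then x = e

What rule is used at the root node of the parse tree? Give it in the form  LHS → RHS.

S → U

[S [U if e then [M x = e] else [U if e then [S [M x = e]]]]]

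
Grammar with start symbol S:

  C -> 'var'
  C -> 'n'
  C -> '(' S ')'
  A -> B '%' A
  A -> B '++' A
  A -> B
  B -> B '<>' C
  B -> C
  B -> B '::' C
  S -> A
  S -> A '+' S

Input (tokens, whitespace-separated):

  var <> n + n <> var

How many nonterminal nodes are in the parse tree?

12

[S [A [B [B [C var]] <> [C n]]] + [S [A [B [B [C n]] <> [C var]]]]]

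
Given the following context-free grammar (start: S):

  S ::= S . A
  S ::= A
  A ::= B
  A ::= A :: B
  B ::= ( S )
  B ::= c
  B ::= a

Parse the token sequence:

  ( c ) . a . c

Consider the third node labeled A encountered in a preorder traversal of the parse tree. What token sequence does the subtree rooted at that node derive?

[S [S [S [A [B ( [S [A [B c]]] )]]] . [A [B a]]] . [A [B c]]]

a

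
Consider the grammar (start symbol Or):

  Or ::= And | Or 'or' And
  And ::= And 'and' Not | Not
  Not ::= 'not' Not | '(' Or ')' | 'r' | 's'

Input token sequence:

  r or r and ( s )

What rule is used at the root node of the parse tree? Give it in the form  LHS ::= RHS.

Or ::= Or 'or' And

[Or [Or [And [Not r]]] or [And [And [Not r]] and [Not ( [Or [And [Not s]]] )]]]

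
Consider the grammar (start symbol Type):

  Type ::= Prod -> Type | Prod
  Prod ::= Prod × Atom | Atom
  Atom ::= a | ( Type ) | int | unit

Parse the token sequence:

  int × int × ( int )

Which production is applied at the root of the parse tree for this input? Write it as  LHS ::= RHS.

[Type [Prod [Prod [Prod [Atom int]] × [Atom int]] × [Atom ( [Type [Prod [Atom int]]] )]]]

Type ::= Prod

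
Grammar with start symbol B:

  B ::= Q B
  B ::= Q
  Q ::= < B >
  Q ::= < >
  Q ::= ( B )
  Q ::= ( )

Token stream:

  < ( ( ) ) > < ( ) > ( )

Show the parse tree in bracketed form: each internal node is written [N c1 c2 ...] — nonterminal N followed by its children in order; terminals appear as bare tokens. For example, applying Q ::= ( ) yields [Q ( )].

B
Q B
< B > B
< Q > B
< ( B ) > B
< ( Q ) > B
< ( ( ) ) > B
< ( ( ) ) > Q B
< ( ( ) ) > < B > B
< ( ( ) ) > < Q > B
< ( ( ) ) > < ( ) > B
< ( ( ) ) > < ( ) > Q
< ( ( ) ) > < ( ) > ( )

[B [Q < [B [Q ( [B [Q ( )]] )]] >] [B [Q < [B [Q ( )]] >] [B [Q ( )]]]]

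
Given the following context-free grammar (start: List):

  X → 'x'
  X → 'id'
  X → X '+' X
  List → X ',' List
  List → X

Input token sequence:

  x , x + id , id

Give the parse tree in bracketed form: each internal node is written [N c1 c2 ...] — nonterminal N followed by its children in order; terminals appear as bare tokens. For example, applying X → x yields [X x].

List
X , List
x , List
x , X , List
x , X + X , List
x , x + X , List
x , x + id , List
x , x + id , X
x , x + id , id

[List [X x] , [List [X [X x] + [X id]] , [List [X id]]]]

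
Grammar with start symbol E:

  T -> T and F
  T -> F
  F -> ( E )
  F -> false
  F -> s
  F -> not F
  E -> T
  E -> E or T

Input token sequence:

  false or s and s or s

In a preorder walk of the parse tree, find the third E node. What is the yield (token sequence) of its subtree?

false

[E [E [E [T [F false]]] or [T [T [F s]] and [F s]]] or [T [F s]]]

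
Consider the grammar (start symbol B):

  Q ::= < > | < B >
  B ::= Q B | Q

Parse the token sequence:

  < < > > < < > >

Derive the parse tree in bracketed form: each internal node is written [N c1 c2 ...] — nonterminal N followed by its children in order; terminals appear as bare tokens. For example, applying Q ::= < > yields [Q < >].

B
Q B
< B > B
< Q > B
< < > > B
< < > > Q
< < > > < B >
< < > > < Q >
< < > > < < > >

[B [Q < [B [Q < >]] >] [B [Q < [B [Q < >]] >]]]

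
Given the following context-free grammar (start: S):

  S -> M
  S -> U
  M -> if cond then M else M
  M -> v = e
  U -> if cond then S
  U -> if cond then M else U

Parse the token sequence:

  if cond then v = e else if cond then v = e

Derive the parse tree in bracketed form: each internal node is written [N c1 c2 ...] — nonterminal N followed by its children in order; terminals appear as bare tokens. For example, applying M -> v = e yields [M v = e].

[S [U if cond then [M v = e] else [U if cond then [S [M v = e]]]]]

S
U
if cond then M else U
if cond then v = e else U
if cond then v = e else if cond then S
if cond then v = e else if cond then M
if cond then v = e else if cond then v = e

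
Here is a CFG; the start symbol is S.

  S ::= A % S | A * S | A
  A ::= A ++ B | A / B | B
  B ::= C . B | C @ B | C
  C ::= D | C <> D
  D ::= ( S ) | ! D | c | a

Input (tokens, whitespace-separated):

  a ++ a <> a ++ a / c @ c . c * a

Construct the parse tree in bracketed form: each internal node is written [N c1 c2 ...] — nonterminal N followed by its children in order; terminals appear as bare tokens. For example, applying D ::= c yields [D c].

[S [A [A [A [A [B [C [D a]]]] ++ [B [C [C [D a]] <> [D a]]]] ++ [B [C [D a]]]] / [B [C [D c]] @ [B [C [D c]] . [B [C [D c]]]]]] * [S [A [B [C [D a]]]]]]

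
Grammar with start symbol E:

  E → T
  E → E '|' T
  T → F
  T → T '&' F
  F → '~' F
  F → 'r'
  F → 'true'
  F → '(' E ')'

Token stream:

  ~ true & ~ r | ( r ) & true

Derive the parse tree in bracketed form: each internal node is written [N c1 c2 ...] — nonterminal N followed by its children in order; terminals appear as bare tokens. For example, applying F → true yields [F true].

E
E | T
T | T
T & F | T
F & F | T
~ F & F | T
~ true & F | T
~ true & ~ F | T
~ true & ~ r | T
~ true & ~ r | T & F
~ true & ~ r | F & F
~ true & ~ r | ( E ) & F
~ true & ~ r | ( T ) & F
~ true & ~ r | ( F ) & F
~ true & ~ r | ( r ) & F
~ true & ~ r | ( r ) & true

[E [E [T [T [F ~ [F true]]] & [F ~ [F r]]]] | [T [T [F ( [E [T [F r]]] )]] & [F true]]]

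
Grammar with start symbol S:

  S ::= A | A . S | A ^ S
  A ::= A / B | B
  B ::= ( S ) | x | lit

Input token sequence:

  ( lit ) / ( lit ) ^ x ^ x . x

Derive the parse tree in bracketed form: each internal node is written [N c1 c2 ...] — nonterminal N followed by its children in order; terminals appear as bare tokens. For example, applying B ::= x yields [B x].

[S [A [A [B ( [S [A [B lit]]] )]] / [B ( [S [A [B lit]]] )]] ^ [S [A [B x]] ^ [S [A [B x]] . [S [A [B x]]]]]]

S
A ^ S
A / B ^ S
B / B ^ S
( S ) / B ^ S
( A ) / B ^ S
( B ) / B ^ S
( lit ) / B ^ S
( lit ) / ( S ) ^ S
( lit ) / ( A ) ^ S
( lit ) / ( B ) ^ S
( lit ) / ( lit ) ^ S
( lit ) / ( lit ) ^ A ^ S
( lit ) / ( lit ) ^ B ^ S
( lit ) / ( lit ) ^ x ^ S
( lit ) / ( lit ) ^ x ^ A . S
( lit ) / ( lit ) ^ x ^ B . S
( lit ) / ( lit ) ^ x ^ x . S
( lit ) / ( lit ) ^ x ^ x . A
( lit ) / ( lit ) ^ x ^ x . B
( lit ) / ( lit ) ^ x ^ x . x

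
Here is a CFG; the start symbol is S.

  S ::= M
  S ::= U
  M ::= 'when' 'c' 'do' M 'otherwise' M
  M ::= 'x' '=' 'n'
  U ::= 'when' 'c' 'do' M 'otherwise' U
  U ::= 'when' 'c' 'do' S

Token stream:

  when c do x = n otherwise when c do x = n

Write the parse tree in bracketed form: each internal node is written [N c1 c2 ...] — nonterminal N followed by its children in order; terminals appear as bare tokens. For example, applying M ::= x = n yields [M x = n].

[S [U when c do [M x = n] otherwise [U when c do [S [M x = n]]]]]

S
U
when c do M otherwise U
when c do x = n otherwise U
when c do x = n otherwise when c do S
when c do x = n otherwise when c do M
when c do x = n otherwise when c do x = n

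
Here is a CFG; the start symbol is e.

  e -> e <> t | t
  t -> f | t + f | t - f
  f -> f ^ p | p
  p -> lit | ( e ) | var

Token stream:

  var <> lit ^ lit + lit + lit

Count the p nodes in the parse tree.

5

[e [e [t [f [p var]]]] <> [t [t [t [f [f [p lit]] ^ [p lit]]] + [f [p lit]]] + [f [p lit]]]]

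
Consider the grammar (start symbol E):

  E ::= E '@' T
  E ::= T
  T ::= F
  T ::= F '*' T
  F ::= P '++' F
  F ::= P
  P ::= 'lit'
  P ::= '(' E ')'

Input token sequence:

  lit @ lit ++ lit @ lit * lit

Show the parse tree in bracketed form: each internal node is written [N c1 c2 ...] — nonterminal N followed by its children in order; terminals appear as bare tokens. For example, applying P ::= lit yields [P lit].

E
E @ T
E @ T @ T
T @ T @ T
F @ T @ T
P @ T @ T
lit @ T @ T
lit @ F @ T
lit @ P ++ F @ T
lit @ lit ++ F @ T
lit @ lit ++ P @ T
lit @ lit ++ lit @ T
lit @ lit ++ lit @ F * T
lit @ lit ++ lit @ P * T
lit @ lit ++ lit @ lit * T
lit @ lit ++ lit @ lit * F
lit @ lit ++ lit @ lit * P
lit @ lit ++ lit @ lit * lit

[E [E [E [T [F [P lit]]]] @ [T [F [P lit] ++ [F [P lit]]]]] @ [T [F [P lit]] * [T [F [P lit]]]]]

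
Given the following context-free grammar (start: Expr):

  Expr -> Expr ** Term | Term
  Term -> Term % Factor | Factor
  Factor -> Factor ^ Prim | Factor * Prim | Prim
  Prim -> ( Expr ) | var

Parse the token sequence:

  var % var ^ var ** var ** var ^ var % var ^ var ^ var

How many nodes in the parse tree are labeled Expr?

3

[Expr [Expr [Expr [Term [Term [Factor [Prim var]]] % [Factor [Factor [Prim var]] ^ [Prim var]]]] ** [Term [Factor [Prim var]]]] ** [Term [Term [Factor [Factor [Prim var]] ^ [Prim var]]] % [Factor [Factor [Factor [Prim var]] ^ [Prim var]] ^ [Prim var]]]]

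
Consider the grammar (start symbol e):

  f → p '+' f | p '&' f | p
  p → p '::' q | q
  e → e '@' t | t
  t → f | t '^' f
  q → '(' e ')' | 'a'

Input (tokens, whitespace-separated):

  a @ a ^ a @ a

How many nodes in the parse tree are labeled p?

4

[e [e [e [t [f [p [q a]]]]] @ [t [t [f [p [q a]]]] ^ [f [p [q a]]]]] @ [t [f [p [q a]]]]]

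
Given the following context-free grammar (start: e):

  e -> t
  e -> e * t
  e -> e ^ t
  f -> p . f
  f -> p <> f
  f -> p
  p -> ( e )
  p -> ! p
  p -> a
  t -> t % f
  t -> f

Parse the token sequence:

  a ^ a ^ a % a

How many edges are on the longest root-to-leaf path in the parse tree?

6

[e [e [e [t [f [p a]]]] ^ [t [f [p a]]]] ^ [t [t [f [p a]]] % [f [p a]]]]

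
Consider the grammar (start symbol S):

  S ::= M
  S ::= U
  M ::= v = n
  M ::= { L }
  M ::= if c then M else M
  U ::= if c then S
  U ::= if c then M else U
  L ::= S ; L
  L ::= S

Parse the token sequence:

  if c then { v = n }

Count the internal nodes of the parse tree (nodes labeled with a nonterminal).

7

[S [U if c then [S [M { [L [S [M v = n]]] }]]]]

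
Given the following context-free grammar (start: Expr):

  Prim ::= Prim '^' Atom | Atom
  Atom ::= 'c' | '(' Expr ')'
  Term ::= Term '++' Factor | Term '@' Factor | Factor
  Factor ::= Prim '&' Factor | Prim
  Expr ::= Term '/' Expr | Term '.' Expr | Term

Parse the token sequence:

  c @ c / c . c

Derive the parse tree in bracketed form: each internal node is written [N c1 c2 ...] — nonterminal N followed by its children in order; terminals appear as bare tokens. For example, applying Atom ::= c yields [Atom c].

Expr
Term / Expr
Term @ Factor / Expr
Factor @ Factor / Expr
Prim @ Factor / Expr
Atom @ Factor / Expr
c @ Factor / Expr
c @ Prim / Expr
c @ Atom / Expr
c @ c / Expr
c @ c / Term . Expr
c @ c / Factor . Expr
c @ c / Prim . Expr
c @ c / Atom . Expr
c @ c / c . Expr
c @ c / c . Term
c @ c / c . Factor
c @ c / c . Prim
c @ c / c . Atom
c @ c / c . c

[Expr [Term [Term [Factor [Prim [Atom c]]]] @ [Factor [Prim [Atom c]]]] / [Expr [Term [Factor [Prim [Atom c]]]] . [Expr [Term [Factor [Prim [Atom c]]]]]]]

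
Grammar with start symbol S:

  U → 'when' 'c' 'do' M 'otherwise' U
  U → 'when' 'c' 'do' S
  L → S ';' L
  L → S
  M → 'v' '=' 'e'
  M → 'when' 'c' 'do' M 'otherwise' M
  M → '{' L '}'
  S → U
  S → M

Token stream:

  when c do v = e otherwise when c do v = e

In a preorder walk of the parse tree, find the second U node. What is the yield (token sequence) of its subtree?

[S [U when c do [M v = e] otherwise [U when c do [S [M v = e]]]]]

when c do v = e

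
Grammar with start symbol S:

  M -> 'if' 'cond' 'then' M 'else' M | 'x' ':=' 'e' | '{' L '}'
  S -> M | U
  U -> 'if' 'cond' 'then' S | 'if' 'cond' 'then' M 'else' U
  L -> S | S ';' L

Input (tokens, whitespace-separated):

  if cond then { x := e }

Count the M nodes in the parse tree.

[S [U if cond then [S [M { [L [S [M x := e]]] }]]]]

2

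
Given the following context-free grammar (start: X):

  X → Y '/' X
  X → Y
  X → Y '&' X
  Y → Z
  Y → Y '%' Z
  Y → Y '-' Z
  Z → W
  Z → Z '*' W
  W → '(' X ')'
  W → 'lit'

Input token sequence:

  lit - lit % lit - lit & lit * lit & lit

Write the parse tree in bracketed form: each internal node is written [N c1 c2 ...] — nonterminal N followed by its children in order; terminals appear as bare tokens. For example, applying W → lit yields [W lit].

[X [Y [Y [Y [Y [Z [W lit]]] - [Z [W lit]]] % [Z [W lit]]] - [Z [W lit]]] & [X [Y [Z [Z [W lit]] * [W lit]]] & [X [Y [Z [W lit]]]]]]

X
Y & X
Y - Z & X
Y % Z - Z & X
Y - Z % Z - Z & X
Z - Z % Z - Z & X
W - Z % Z - Z & X
lit - Z % Z - Z & X
lit - W % Z - Z & X
lit - lit % Z - Z & X
lit - lit % W - Z & X
lit - lit % lit - Z & X
lit - lit % lit - W & X
lit - lit % lit - lit & X
lit - lit % lit - lit & Y & X
lit - lit % lit - lit & Z & X
lit - lit % lit - lit & Z * W & X
lit - lit % lit - lit & W * W & X
lit - lit % lit - lit & lit * W & X
lit - lit % lit - lit & lit * lit & X
lit - lit % lit - lit & lit * lit & Y
lit - lit % lit - lit & lit * lit & Z
lit - lit % lit - lit & lit * lit & W
lit - lit % lit - lit & lit * lit & lit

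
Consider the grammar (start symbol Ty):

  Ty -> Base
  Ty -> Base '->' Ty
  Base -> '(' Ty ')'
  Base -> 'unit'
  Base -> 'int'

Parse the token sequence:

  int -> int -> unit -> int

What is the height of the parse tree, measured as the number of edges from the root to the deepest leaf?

5

[Ty [Base int] -> [Ty [Base int] -> [Ty [Base unit] -> [Ty [Base int]]]]]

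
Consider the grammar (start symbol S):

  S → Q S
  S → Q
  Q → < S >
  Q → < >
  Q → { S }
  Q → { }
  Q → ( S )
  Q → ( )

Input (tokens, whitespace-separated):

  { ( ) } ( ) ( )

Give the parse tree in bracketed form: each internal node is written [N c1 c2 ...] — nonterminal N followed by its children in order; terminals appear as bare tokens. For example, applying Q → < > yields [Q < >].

[S [Q { [S [Q ( )]] }] [S [Q ( )] [S [Q ( )]]]]

S
Q S
{ S } S
{ Q } S
{ ( ) } S
{ ( ) } Q S
{ ( ) } ( ) S
{ ( ) } ( ) Q
{ ( ) } ( ) ( )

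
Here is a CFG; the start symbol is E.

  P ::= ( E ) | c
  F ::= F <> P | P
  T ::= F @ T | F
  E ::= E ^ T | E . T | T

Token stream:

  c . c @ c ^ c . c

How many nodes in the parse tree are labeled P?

[E [E [E [E [T [F [P c]]]] . [T [F [P c]] @ [T [F [P c]]]]] ^ [T [F [P c]]]] . [T [F [P c]]]]

5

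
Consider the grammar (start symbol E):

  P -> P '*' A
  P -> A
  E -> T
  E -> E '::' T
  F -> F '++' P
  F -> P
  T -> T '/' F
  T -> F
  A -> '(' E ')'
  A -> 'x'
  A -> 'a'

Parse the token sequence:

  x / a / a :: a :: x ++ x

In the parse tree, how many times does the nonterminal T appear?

[E [E [E [T [T [T [F [P [A x]]]] / [F [P [A a]]]] / [F [P [A a]]]]] :: [T [F [P [A a]]]]] :: [T [F [F [P [A x]]] ++ [P [A x]]]]]

5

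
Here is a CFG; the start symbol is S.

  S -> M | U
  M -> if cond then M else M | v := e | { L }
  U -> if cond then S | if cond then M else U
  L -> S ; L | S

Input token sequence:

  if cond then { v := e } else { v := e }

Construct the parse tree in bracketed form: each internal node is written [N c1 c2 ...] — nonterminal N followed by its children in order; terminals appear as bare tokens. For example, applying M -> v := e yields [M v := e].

S
M
if cond then M else M
if cond then { L } else M
if cond then { S } else M
if cond then { M } else M
if cond then { v := e } else M
if cond then { v := e } else { L }
if cond then { v := e } else { S }
if cond then { v := e } else { M }
if cond then { v := e } else { v := e }

[S [M if cond then [M { [L [S [M v := e]]] }] else [M { [L [S [M v := e]]] }]]]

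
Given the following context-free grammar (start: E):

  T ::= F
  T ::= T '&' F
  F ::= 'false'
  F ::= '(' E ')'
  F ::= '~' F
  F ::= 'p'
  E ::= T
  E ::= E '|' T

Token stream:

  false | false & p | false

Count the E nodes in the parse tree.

[E [E [E [T [F false]]] | [T [T [F false]] & [F p]]] | [T [F false]]]

3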